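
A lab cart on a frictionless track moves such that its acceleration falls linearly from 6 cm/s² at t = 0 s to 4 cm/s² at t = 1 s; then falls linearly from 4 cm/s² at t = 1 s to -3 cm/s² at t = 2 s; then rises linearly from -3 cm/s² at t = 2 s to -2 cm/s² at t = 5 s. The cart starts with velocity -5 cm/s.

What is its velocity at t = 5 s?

Δv equals the area under the a-t graph; then v = v₀ + Δv.
0–1 s: ½(6 + 4)(1) = 5 cm/s
1–2 s: ½(4 + -3)(1) = 0.5 cm/s
2–5 s: ½(-3 + -2)(3) = -7.5 cm/s
Δv = -2 cm/s, so v(5) = -5 + (-2) = -7 cm/s.

-7 cm/s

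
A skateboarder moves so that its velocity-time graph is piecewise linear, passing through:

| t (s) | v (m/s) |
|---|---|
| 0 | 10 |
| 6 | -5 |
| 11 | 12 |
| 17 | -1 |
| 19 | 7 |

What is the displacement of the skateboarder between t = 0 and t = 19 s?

71.5 m

Net displacement equals the area under the velocity-time graph (areas below the axis count negative).
0–6 s: ½(10 + -5)(6) = 15 m
6–11 s: ½(-5 + 12)(5) = 17.5 m
11–17 s: ½(12 + -1)(6) = 33 m
17–19 s: ½(-1 + 7)(2) = 6 m
Net displacement = 71.5 m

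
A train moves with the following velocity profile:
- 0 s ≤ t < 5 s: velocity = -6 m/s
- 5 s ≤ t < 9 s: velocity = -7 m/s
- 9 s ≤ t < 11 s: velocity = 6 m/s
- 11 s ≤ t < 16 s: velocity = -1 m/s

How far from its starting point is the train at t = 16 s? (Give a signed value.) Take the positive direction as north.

Displacement is the signed area under the v-t curve.
0–5 s: -6 × 5 = -30 m
5–9 s: -7 × 4 = -28 m
9–11 s: 6 × 2 = 12 m
11–16 s: -1 × 5 = -5 m
Net displacement = -51 m

-51 m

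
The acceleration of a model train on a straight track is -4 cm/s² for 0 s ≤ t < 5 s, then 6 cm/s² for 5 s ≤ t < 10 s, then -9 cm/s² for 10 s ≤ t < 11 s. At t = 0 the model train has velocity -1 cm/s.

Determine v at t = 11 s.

0 cm/s

Δv equals the area under the a-t graph; then v = v₀ + Δv.
0–5 s: -4 × 5 = -20 cm/s
5–10 s: 6 × 5 = 30 cm/s
10–11 s: -9 × 1 = -9 cm/s
Δv = 1 cm/s, so v(11) = -1 + (1) = 0 cm/s.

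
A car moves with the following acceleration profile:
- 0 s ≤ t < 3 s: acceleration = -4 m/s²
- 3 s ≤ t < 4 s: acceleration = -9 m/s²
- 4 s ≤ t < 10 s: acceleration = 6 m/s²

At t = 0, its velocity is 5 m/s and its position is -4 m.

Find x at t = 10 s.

On each constant-a segment, Δv = aΔt and Δx = v₀Δt + ½aΔt²; chain segment to segment.
0–3 s: v starts 5 m/s; Δx = 5·3 + ½·-4·3² = -3 m; v ends -7 m/s.
3–4 s: v starts -7 m/s; Δx = -7·1 + ½·-9·1² = -11.5 m; v ends -16 m/s.
4–10 s: v starts -16 m/s; Δx = -16·6 + ½·6·6² = 12 m; v ends 20 m/s.
x(10) = -4 + Σ Δx = -6.5 m.

-6.5 m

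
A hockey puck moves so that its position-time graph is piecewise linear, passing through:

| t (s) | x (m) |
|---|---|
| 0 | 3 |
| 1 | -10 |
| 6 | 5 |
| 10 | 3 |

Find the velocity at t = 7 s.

Velocity is the slope of the x-t graph on 6–10 s: (3 − 5)/(10 − 6) = -0.5 m/s.

-0.5 m/s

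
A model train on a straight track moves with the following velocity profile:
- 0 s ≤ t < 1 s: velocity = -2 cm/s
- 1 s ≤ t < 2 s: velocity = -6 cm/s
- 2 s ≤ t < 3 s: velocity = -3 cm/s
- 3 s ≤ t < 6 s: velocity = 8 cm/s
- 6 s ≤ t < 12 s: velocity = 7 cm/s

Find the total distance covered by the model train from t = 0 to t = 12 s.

77 cm

Total distance travelled is ∫|v| dt — sum the magnitudes of each area piece.
0–1 s: |-2| × 1 = 2 cm
1–2 s: |-6| × 1 = 6 cm
2–3 s: |-3| × 1 = 3 cm
3–6 s: |8| × 3 = 24 cm
6–12 s: |7| × 6 = 42 cm
Total distance = 77 cm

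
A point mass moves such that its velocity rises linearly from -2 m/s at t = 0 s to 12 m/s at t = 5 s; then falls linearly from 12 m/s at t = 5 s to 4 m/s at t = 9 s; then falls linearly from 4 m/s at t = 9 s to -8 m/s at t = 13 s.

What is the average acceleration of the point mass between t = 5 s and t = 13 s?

-2.5 m/s²

Average acceleration = Δv/Δt = (-8 − 12)/(13 − 5) = -2.5 m/s².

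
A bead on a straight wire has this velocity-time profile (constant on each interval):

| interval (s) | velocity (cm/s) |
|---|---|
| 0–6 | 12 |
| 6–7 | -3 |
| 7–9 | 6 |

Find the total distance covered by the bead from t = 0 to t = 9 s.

87 cm

Distance (not displacement) is the total path length: add the absolute areas under v-t.
0–6 s: |12| × 6 = 72 cm
6–7 s: |-3| × 1 = 3 cm
7–9 s: |6| × 2 = 12 cm
Total distance = 87 cm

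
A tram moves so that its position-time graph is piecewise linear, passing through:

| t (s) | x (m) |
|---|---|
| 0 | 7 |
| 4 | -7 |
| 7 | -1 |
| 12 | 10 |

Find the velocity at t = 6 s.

Velocity is the slope of the x-t graph on 4–7 s: (-1 − -7)/(7 − 4) = 2 m/s.

2 m/s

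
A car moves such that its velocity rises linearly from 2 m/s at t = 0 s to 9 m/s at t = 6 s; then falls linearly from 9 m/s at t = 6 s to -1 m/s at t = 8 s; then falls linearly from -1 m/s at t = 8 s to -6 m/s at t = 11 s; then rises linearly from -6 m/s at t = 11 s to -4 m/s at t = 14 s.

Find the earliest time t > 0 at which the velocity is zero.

t = 7.8 s

v changes sign on 6–8 s (from 9 to -1); the graph is linear there, so v = 0 at t = 6 + (-9)·(8 − 6)/(-1 − 9) = 7.8 s.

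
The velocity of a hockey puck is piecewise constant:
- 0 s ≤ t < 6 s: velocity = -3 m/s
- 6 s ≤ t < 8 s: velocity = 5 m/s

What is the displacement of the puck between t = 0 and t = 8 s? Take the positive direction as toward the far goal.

-8 m

Net displacement equals the area under the velocity-time graph (areas below the axis count negative).
0–6 s: -3 × 6 = -18 m
6–8 s: 5 × 2 = 10 m
Net displacement = -8 m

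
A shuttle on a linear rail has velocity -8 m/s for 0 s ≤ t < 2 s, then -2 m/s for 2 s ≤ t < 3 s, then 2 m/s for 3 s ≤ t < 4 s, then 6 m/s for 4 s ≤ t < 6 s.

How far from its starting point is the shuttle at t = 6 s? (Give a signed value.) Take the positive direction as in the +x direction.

Net displacement equals the area under the velocity-time graph (areas below the axis count negative).
0–2 s: -8 × 2 = -16 m
2–3 s: -2 × 1 = -2 m
3–4 s: 2 × 1 = 2 m
4–6 s: 6 × 2 = 12 m
Net displacement = -4 m

-4 m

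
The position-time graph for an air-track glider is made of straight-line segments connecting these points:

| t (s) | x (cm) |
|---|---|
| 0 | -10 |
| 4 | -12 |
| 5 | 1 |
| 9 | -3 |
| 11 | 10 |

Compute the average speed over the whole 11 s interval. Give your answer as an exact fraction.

32/11 cm/s

Average speed = (total path length)/(elapsed time); on a piecewise-linear x-t graph the path length is Σ|Δx|.
0–4 s: |Δx| = |-12 − -10| = 2 cm
4–5 s: |Δx| = |1 − -12| = 13 cm
5–9 s: |Δx| = |-3 − 1| = 4 cm
9–11 s: |Δx| = |10 − -3| = 13 cm
Total path = 32 cm; average speed = 32/11 = 32/11 cm/s.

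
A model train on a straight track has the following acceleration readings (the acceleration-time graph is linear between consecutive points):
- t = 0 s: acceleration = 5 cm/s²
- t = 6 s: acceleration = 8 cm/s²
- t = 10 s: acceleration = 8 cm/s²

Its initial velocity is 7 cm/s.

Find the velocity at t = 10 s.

Δv equals the area under the a-t graph; then v = v₀ + Δv.
0–6 s: ½(5 + 8)(6) = 39 cm/s
6–10 s: 8 × 4 = 32 cm/s
Δv = 71 cm/s, so v(10) = 7 + (71) = 78 cm/s.

78 cm/s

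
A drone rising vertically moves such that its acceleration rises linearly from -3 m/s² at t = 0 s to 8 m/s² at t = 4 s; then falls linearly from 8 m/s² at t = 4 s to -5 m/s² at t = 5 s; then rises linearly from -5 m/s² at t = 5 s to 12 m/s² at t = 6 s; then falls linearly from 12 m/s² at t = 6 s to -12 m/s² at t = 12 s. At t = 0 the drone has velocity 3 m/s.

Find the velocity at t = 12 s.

18 m/s

Δv equals the area under the a-t graph; then v = v₀ + Δv.
0–4 s: ½(-3 + 8)(4) = 10 m/s
4–5 s: ½(8 + -5)(1) = 1.5 m/s
5–6 s: ½(-5 + 12)(1) = 3.5 m/s
6–12 s: ½(12 + -12)(6) = 0 m/s
Δv = 15 m/s, so v(12) = 3 + (15) = 18 m/s.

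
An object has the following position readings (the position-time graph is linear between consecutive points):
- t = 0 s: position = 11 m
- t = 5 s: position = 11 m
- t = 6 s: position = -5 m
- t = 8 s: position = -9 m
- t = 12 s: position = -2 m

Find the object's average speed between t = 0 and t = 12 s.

Average speed = (total path length)/(elapsed time); on a piecewise-linear x-t graph the path length is Σ|Δx|.
0–5 s: |Δx| = |11 − 11| = 0 m
5–6 s: |Δx| = |-5 − 11| = 16 m
6–8 s: |Δx| = |-9 − -5| = 4 m
8–12 s: |Δx| = |-2 − -9| = 7 m
Total path = 27 m; average speed = 27/12 = 2.25 m/s.

2.25 m/s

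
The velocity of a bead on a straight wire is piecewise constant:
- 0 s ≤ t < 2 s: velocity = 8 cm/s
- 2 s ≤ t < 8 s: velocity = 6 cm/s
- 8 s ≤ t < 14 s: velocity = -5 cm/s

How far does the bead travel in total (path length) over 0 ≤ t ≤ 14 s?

82 cm

Total distance travelled is ∫|v| dt — sum the magnitudes of each area piece.
0–2 s: |8| × 2 = 16 cm
2–8 s: |6| × 6 = 36 cm
8–14 s: |-5| × 6 = 30 cm
Total distance = 82 cm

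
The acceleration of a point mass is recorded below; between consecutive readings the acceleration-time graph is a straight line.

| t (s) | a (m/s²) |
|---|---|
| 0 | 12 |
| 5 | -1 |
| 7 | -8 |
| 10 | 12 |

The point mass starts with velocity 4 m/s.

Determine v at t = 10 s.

28.5 m/s

Δv equals the area under the a-t graph; then v = v₀ + Δv.
0–5 s: ½(12 + -1)(5) = 27.5 m/s
5–7 s: ½(-1 + -8)(2) = -9 m/s
7–10 s: ½(-8 + 12)(3) = 6 m/s
Δv = 24.5 m/s, so v(10) = 4 + (24.5) = 28.5 m/s.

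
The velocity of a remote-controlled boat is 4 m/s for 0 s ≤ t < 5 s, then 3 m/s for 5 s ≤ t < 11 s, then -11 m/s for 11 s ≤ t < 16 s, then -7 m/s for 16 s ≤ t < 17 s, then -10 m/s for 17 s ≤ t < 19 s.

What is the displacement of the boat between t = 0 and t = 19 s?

-44 m

Displacement is the signed area under the v-t curve.
0–5 s: 4 × 5 = 20 m
5–11 s: 3 × 6 = 18 m
11–16 s: -11 × 5 = -55 m
16–17 s: -7 × 1 = -7 m
17–19 s: -10 × 2 = -20 m
Net displacement = -44 m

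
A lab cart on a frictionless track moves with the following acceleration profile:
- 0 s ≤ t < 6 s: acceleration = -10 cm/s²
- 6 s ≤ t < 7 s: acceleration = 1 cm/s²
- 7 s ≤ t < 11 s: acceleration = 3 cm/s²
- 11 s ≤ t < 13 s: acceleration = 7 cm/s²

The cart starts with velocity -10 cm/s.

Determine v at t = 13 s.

-43 cm/s

Δv equals the area under the a-t graph; then v = v₀ + Δv.
0–6 s: -10 × 6 = -60 cm/s
6–7 s: 1 × 1 = 1 cm/s
7–11 s: 3 × 4 = 12 cm/s
11–13 s: 7 × 2 = 14 cm/s
Δv = -33 cm/s, so v(13) = -10 + (-33) = -43 cm/s.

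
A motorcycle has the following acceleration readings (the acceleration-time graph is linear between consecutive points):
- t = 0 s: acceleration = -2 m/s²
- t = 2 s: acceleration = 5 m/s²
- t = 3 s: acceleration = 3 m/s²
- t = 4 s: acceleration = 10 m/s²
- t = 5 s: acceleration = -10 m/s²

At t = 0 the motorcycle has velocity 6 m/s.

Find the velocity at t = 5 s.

Δv equals the area under the a-t graph; then v = v₀ + Δv.
0–2 s: ½(-2 + 5)(2) = 3 m/s
2–3 s: ½(5 + 3)(1) = 4 m/s
3–4 s: ½(3 + 10)(1) = 6.5 m/s
4–5 s: ½(10 + -10)(1) = 0 m/s
Δv = 13.5 m/s, so v(5) = 6 + (13.5) = 19.5 m/s.

19.5 m/s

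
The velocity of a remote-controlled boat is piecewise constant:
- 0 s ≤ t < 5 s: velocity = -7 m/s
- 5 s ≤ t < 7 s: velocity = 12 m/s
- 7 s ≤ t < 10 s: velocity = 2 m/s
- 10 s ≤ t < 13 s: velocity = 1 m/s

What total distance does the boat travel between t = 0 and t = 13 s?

68 m

Total distance travelled is ∫|v| dt — sum the magnitudes of each area piece.
0–5 s: |-7| × 5 = 35 m
5–7 s: |12| × 2 = 24 m
7–10 s: |2| × 3 = 6 m
10–13 s: |1| × 3 = 3 m
Total distance = 68 m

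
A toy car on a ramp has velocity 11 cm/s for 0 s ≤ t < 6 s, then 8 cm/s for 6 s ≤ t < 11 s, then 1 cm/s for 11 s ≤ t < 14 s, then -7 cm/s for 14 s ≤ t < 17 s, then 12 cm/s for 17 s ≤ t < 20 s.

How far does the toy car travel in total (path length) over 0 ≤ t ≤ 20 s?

166 cm

Distance (not displacement) is the total path length: add the absolute areas under v-t.
0–6 s: |11| × 6 = 66 cm
6–11 s: |8| × 5 = 40 cm
11–14 s: |1| × 3 = 3 cm
14–17 s: |-7| × 3 = 21 cm
17–20 s: |12| × 3 = 36 cm
Total distance = 166 cm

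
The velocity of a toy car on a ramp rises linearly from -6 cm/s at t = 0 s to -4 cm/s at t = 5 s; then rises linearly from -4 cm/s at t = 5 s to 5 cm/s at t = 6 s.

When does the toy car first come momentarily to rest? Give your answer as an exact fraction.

t = 49/9 s

v changes sign on 5–6 s (from -4 to 5); the graph is linear there, so v = 0 at t = 5 + (4)·(6 − 5)/(5 − -4) = 49/9 s.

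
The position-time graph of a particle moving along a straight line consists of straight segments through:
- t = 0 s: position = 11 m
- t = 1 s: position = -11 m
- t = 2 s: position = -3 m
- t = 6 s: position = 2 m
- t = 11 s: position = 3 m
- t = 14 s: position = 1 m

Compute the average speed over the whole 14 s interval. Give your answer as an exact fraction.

19/7 m/s

Average speed = (total path length)/(elapsed time); on a piecewise-linear x-t graph the path length is Σ|Δx|.
0–1 s: |Δx| = |-11 − 11| = 22 m
1–2 s: |Δx| = |-3 − -11| = 8 m
2–6 s: |Δx| = |2 − -3| = 5 m
6–11 s: |Δx| = |3 − 2| = 1 m
11–14 s: |Δx| = |1 − 3| = 2 m
Total path = 38 m; average speed = 38/14 = 19/7 m/s.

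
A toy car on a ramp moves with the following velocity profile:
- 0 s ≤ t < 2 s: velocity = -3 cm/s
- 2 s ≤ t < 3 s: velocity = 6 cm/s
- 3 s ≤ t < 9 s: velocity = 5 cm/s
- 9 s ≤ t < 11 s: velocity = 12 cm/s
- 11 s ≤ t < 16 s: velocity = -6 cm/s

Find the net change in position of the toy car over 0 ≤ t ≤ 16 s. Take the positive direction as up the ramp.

24 cm

Displacement is the signed area under the v-t curve.
0–2 s: -3 × 2 = -6 cm
2–3 s: 6 × 1 = 6 cm
3–9 s: 5 × 6 = 30 cm
9–11 s: 12 × 2 = 24 cm
11–16 s: -6 × 5 = -30 cm
Net displacement = 24 cm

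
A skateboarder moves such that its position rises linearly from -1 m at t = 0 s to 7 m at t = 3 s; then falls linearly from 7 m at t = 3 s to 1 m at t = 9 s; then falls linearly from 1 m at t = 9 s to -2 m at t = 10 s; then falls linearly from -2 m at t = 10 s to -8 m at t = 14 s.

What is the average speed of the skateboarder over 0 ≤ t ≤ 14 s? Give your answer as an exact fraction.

23/14 m/s

Average speed = (total path length)/(elapsed time); on a piecewise-linear x-t graph the path length is Σ|Δx|.
0–3 s: |Δx| = |7 − -1| = 8 m
3–9 s: |Δx| = |1 − 7| = 6 m
9–10 s: |Δx| = |-2 − 1| = 3 m
10–14 s: |Δx| = |-8 − -2| = 6 m
Total path = 23 m; average speed = 23/14 = 23/14 m/s.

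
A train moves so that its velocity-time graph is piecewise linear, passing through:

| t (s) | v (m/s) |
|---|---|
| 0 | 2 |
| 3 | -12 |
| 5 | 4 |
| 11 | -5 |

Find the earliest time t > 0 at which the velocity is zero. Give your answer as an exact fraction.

v changes sign on 0–3 s (from 2 to -12); the graph is linear there, so v = 0 at t = 0 + (-2)·(3 − 0)/(-12 − 2) = 3/7 s.

t = 3/7 s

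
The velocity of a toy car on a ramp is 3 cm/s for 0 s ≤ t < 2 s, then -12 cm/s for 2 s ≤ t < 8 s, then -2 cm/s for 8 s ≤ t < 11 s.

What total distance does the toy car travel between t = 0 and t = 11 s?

Distance (not displacement) is the total path length: add the absolute areas under v-t.
0–2 s: |3| × 2 = 6 cm
2–8 s: |-12| × 6 = 72 cm
8–11 s: |-2| × 3 = 6 cm
Total distance = 84 cm

84 cm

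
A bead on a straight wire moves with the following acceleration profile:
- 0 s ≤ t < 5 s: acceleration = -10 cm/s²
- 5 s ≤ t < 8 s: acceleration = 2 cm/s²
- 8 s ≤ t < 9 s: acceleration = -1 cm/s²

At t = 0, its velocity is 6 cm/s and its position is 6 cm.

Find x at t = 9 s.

On each constant-a segment, Δv = aΔt and Δx = v₀Δt + ½aΔt²; chain segment to segment.
0–5 s: v starts 6 cm/s; Δx = 6·5 + ½·-10·5² = -95 cm; v ends -44 cm/s.
5–8 s: v starts -44 cm/s; Δx = -44·3 + ½·2·3² = -123 cm; v ends -38 cm/s.
8–9 s: v starts -38 cm/s; Δx = -38·1 + ½·-1·1² = -38.5 cm; v ends -39 cm/s.
x(9) = 6 + Σ Δx = -250.5 cm.

-250.5 cm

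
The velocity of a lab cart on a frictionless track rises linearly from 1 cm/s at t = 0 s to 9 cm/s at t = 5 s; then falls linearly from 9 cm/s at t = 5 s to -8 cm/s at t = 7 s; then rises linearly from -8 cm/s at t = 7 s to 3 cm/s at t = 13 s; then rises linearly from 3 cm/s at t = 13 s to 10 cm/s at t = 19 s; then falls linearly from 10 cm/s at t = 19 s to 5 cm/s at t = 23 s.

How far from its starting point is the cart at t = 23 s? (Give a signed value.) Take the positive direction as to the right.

80 cm

Displacement is the signed area under the v-t curve.
0–5 s: ½(1 + 9)(5) = 25 cm
5–7 s: ½(9 + -8)(2) = 1 cm
7–13 s: ½(-8 + 3)(6) = -15 cm
13–19 s: ½(3 + 10)(6) = 39 cm
19–23 s: ½(10 + 5)(4) = 30 cm
Net displacement = 80 cm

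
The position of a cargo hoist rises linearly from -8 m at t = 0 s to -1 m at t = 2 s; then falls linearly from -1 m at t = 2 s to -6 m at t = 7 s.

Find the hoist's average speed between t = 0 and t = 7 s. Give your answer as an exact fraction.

Average speed = (total path length)/(elapsed time); on a piecewise-linear x-t graph the path length is Σ|Δx|.
0–2 s: |Δx| = |-1 − -8| = 7 m
2–7 s: |Δx| = |-6 − -1| = 5 m
Total path = 12 m; average speed = 12/7 = 12/7 m/s.

12/7 m/s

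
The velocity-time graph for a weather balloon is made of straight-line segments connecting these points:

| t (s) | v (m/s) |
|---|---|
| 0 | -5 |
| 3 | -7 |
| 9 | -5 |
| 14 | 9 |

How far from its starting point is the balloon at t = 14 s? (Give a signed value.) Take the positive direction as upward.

Net displacement equals the area under the velocity-time graph (areas below the axis count negative).
0–3 s: ½(-5 + -7)(3) = -18 m
3–9 s: ½(-7 + -5)(6) = -36 m
9–14 s: ½(-5 + 9)(5) = 10 m
Net displacement = -44 m

-44 m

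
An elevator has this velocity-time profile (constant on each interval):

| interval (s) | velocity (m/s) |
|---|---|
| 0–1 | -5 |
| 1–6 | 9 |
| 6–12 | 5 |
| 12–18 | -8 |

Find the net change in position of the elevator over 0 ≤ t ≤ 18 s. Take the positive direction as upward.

22 m

Net displacement equals the area under the velocity-time graph (areas below the axis count negative).
0–1 s: -5 × 1 = -5 m
1–6 s: 9 × 5 = 45 m
6–12 s: 5 × 6 = 30 m
12–18 s: -8 × 6 = -48 m
Net displacement = 22 m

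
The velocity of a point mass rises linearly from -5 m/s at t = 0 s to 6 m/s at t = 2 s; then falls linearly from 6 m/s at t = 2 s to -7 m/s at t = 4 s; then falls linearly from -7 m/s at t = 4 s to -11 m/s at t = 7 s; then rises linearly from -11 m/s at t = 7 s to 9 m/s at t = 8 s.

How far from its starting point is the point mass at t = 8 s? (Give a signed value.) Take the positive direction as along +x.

-28 m

Net displacement equals the area under the velocity-time graph (areas below the axis count negative).
0–2 s: ½(-5 + 6)(2) = 1 m
2–4 s: ½(6 + -7)(2) = -1 m
4–7 s: ½(-7 + -11)(3) = -27 m
7–8 s: ½(-11 + 9)(1) = -1 m
Net displacement = -28 m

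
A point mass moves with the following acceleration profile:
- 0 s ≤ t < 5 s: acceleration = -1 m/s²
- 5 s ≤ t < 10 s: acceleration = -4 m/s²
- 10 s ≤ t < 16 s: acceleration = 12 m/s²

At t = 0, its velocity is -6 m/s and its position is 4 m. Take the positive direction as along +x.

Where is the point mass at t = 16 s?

-113.5 m

On each constant-a segment, Δv = aΔt and Δx = v₀Δt + ½aΔt²; chain segment to segment.
0–5 s: v starts -6 m/s; Δx = -6·5 + ½·-1·5² = -42.5 m; v ends -11 m/s.
5–10 s: v starts -11 m/s; Δx = -11·5 + ½·-4·5² = -105 m; v ends -31 m/s.
10–16 s: v starts -31 m/s; Δx = -31·6 + ½·12·6² = 30 m; v ends 41 m/s.
x(16) = 4 + Σ Δx = -113.5 m.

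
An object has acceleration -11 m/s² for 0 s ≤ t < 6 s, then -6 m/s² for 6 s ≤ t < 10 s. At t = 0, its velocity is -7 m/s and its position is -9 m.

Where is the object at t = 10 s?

-589 m

On each constant-a segment, Δv = aΔt and Δx = v₀Δt + ½aΔt²; chain segment to segment.
0–6 s: v starts -7 m/s; Δx = -7·6 + ½·-11·6² = -240 m; v ends -73 m/s.
6–10 s: v starts -73 m/s; Δx = -73·4 + ½·-6·4² = -340 m; v ends -97 m/s.
x(10) = -9 + Σ Δx = -589 m.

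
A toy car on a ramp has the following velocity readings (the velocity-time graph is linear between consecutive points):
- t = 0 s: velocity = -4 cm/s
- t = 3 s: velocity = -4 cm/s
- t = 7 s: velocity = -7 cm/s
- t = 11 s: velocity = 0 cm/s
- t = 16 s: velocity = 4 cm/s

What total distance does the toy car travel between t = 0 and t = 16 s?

Total distance travelled is ∫|v| dt — sum the magnitudes of each area piece.
0–3 s: |-4| × 3 = 12 cm
3–7 s: |½(-4 + -7)(4)| = 22 cm
7–11 s: |½(-7 + 0)(4)| = 14 cm
11–16 s: |½(0 + 4)(5)| = 10 cm
Total distance = 58 cm

58 cm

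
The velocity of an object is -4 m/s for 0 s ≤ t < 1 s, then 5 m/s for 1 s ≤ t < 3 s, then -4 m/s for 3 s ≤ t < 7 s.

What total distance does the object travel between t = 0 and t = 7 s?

30 m

Distance (not displacement) is the total path length: add the absolute areas under v-t.
0–1 s: |-4| × 1 = 4 m
1–3 s: |5| × 2 = 10 m
3–7 s: |-4| × 4 = 16 m
Total distance = 30 m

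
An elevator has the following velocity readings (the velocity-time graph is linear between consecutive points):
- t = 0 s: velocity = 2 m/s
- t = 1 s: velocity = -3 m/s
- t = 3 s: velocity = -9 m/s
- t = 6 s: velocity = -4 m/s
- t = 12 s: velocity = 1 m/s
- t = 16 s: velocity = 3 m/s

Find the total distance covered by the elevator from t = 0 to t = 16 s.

Total distance travelled is ∫|v| dt — sum the magnitudes of each area piece.
0–1 s: v = 0 at t = 0.4 s; triangle areas 0.4 + 0.9 = 1.3 m
1–3 s: |½(-3 + -9)(2)| = 12 m
3–6 s: |½(-9 + -4)(3)| = 19.5 m
6–12 s: v = 0 at t = 10.8 s; triangle areas 9.6 + 0.6 = 10.2 m
12–16 s: |½(1 + 3)(4)| = 8 m
Total distance = 51 m

51 m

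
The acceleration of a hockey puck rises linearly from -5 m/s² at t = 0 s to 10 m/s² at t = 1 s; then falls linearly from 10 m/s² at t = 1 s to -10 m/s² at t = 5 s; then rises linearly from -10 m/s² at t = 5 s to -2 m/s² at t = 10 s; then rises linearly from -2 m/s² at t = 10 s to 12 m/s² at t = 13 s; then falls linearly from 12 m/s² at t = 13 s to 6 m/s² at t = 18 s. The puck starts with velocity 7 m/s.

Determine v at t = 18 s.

39.5 m/s

Δv equals the area under the a-t graph; then v = v₀ + Δv.
0–1 s: ½(-5 + 10)(1) = 2.5 m/s
1–5 s: ½(10 + -10)(4) = 0 m/s
5–10 s: ½(-10 + -2)(5) = -30 m/s
10–13 s: ½(-2 + 12)(3) = 15 m/s
13–18 s: ½(12 + 6)(5) = 45 m/s
Δv = 32.5 m/s, so v(18) = 7 + (32.5) = 39.5 m/s.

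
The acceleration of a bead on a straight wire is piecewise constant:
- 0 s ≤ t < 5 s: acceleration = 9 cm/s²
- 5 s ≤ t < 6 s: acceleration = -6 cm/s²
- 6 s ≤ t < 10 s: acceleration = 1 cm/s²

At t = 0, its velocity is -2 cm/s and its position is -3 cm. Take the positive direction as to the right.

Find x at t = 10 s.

On each constant-a segment, Δv = aΔt and Δx = v₀Δt + ½aΔt²; chain segment to segment.
0–5 s: v starts -2 cm/s; Δx = -2·5 + ½·9·5² = 102.5 cm; v ends 43 cm/s.
5–6 s: v starts 43 cm/s; Δx = 43·1 + ½·-6·1² = 40 cm; v ends 37 cm/s.
6–10 s: v starts 37 cm/s; Δx = 37·4 + ½·1·4² = 156 cm; v ends 41 cm/s.
x(10) = -3 + Σ Δx = 295.5 cm.

295.5 cm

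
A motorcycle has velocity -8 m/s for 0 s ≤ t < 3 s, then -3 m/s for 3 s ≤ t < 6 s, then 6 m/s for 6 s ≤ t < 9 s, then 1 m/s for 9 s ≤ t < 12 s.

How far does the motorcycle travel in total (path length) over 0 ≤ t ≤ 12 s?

54 m

Distance (not displacement) is the total path length: add the absolute areas under v-t.
0–3 s: |-8| × 3 = 24 m
3–6 s: |-3| × 3 = 9 m
6–9 s: |6| × 3 = 18 m
9–12 s: |1| × 3 = 3 m
Total distance = 54 m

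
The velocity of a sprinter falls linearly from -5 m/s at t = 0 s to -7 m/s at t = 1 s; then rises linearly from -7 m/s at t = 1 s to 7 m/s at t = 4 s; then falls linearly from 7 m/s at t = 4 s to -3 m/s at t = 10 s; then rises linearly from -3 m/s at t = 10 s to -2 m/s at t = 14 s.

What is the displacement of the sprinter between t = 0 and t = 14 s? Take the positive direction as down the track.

-4 m

Displacement is the signed area under the v-t curve.
0–1 s: ½(-5 + -7)(1) = -6 m
1–4 s: ½(-7 + 7)(3) = 0 m
4–10 s: ½(7 + -3)(6) = 12 m
10–14 s: ½(-3 + -2)(4) = -10 m
Net displacement = -4 m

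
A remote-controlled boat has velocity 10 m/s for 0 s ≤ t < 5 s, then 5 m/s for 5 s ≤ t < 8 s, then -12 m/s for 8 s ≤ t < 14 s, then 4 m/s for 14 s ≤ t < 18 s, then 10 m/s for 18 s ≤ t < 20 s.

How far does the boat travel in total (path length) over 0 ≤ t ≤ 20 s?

Distance (not displacement) is the total path length: add the absolute areas under v-t.
0–5 s: |10| × 5 = 50 m
5–8 s: |5| × 3 = 15 m
8–14 s: |-12| × 6 = 72 m
14–18 s: |4| × 4 = 16 m
18–20 s: |10| × 2 = 20 m
Total distance = 173 m

173 m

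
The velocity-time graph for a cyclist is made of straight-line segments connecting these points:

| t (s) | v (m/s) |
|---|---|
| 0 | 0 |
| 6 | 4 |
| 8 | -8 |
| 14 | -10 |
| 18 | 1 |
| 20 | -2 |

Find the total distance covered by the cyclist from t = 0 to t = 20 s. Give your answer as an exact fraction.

3059/33 m

Distance (not displacement) is the total path length: add the absolute areas under v-t.
0–6 s: |½(0 + 4)(6)| = 12 m
6–8 s: v = 0 at t = 20/3 s; triangle areas 4/3 + 16/3 = 20/3 m
8–14 s: |½(-8 + -10)(6)| = 54 m
14–18 s: v = 0 at t = 194/11 s; triangle areas 200/11 + 2/11 = 202/11 m
18–20 s: v = 0 at t = 56/3 s; triangle areas 1/3 + 4/3 = 5/3 m
Total distance = 3059/33 m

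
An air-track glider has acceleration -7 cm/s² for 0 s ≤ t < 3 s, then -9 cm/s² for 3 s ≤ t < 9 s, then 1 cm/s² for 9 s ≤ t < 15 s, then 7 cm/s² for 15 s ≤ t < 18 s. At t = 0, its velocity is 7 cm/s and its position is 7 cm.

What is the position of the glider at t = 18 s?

On each constant-a segment, Δv = aΔt and Δx = v₀Δt + ½aΔt²; chain segment to segment.
0–3 s: v starts 7 cm/s; Δx = 7·3 + ½·-7·3² = -10.5 cm; v ends -14 cm/s.
3–9 s: v starts -14 cm/s; Δx = -14·6 + ½·-9·6² = -246 cm; v ends -68 cm/s.
9–15 s: v starts -68 cm/s; Δx = -68·6 + ½·1·6² = -390 cm; v ends -62 cm/s.
15–18 s: v starts -62 cm/s; Δx = -62·3 + ½·7·3² = -154.5 cm; v ends -41 cm/s.
x(18) = 7 + Σ Δx = -794 cm.

-794 cm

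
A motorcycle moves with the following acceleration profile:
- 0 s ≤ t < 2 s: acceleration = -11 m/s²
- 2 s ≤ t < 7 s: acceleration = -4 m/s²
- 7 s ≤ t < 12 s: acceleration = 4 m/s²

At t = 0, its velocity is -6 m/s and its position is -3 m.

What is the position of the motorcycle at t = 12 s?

-417 m

On each constant-a segment, Δv = aΔt and Δx = v₀Δt + ½aΔt²; chain segment to segment.
0–2 s: v starts -6 m/s; Δx = -6·2 + ½·-11·2² = -34 m; v ends -28 m/s.
2–7 s: v starts -28 m/s; Δx = -28·5 + ½·-4·5² = -190 m; v ends -48 m/s.
7–12 s: v starts -48 m/s; Δx = -48·5 + ½·4·5² = -190 m; v ends -28 m/s.
x(12) = -3 + Σ Δx = -417 m.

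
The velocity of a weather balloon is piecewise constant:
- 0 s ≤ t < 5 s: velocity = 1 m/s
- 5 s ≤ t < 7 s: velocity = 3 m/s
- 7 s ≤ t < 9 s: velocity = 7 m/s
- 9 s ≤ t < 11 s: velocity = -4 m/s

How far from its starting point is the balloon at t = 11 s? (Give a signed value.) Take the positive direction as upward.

17 m

Net displacement equals the area under the velocity-time graph (areas below the axis count negative).
0–5 s: 1 × 5 = 5 m
5–7 s: 3 × 2 = 6 m
7–9 s: 7 × 2 = 14 m
9–11 s: -4 × 2 = -8 m
Net displacement = 17 m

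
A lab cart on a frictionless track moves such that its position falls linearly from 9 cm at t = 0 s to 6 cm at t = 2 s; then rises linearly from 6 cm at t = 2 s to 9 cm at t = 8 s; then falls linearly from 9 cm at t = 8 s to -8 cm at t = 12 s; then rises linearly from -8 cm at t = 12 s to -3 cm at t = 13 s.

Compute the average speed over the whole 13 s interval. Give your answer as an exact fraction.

28/13 cm/s

Average speed = (total path length)/(elapsed time); on a piecewise-linear x-t graph the path length is Σ|Δx|.
0–2 s: |Δx| = |6 − 9| = 3 cm
2–8 s: |Δx| = |9 − 6| = 3 cm
8–12 s: |Δx| = |-8 − 9| = 17 cm
12–13 s: |Δx| = |-3 − -8| = 5 cm
Total path = 28 cm; average speed = 28/13 = 28/13 cm/s.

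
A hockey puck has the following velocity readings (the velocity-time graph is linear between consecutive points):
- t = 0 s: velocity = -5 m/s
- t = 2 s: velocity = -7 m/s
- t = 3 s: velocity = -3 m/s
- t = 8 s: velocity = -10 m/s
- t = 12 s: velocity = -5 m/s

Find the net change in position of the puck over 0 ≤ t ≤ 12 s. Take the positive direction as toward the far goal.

-79.5 m

Displacement is the signed area under the v-t curve.
0–2 s: ½(-5 + -7)(2) = -12 m
2–3 s: ½(-7 + -3)(1) = -5 m
3–8 s: ½(-3 + -10)(5) = -32.5 m
8–12 s: ½(-10 + -5)(4) = -30 m
Net displacement = -79.5 m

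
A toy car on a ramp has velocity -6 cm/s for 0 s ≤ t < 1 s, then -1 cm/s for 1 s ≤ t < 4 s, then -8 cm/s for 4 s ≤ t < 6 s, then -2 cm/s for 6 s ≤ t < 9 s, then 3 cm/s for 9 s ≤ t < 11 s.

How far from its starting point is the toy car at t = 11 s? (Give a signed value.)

Net displacement equals the area under the velocity-time graph (areas below the axis count negative).
0–1 s: -6 × 1 = -6 cm
1–4 s: -1 × 3 = -3 cm
4–6 s: -8 × 2 = -16 cm
6–9 s: -2 × 3 = -6 cm
9–11 s: 3 × 2 = 6 cm
Net displacement = -25 cm

-25 cm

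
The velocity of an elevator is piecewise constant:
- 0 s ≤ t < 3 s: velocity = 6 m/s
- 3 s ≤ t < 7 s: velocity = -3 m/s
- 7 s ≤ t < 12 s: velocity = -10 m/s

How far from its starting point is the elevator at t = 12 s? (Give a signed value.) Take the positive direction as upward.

Displacement is the signed area under the v-t curve.
0–3 s: 6 × 3 = 18 m
3–7 s: -3 × 4 = -12 m
7–12 s: -10 × 5 = -50 m
Net displacement = -44 m

-44 m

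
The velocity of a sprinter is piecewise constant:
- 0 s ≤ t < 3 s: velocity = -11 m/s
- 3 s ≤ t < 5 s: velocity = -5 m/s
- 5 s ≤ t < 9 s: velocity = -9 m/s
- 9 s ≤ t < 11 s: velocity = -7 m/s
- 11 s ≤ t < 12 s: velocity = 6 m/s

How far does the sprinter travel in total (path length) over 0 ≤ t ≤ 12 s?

99 m

Total distance travelled is ∫|v| dt — sum the magnitudes of each area piece.
0–3 s: |-11| × 3 = 33 m
3–5 s: |-5| × 2 = 10 m
5–9 s: |-9| × 4 = 36 m
9–11 s: |-7| × 2 = 14 m
11–12 s: |6| × 1 = 6 m
Total distance = 99 m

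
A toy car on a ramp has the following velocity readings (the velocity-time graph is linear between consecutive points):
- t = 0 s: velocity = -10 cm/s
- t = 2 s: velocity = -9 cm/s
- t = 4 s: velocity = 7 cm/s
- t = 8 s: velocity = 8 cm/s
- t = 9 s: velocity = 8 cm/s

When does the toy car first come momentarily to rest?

v changes sign on 2–4 s (from -9 to 7); the graph is linear there, so v = 0 at t = 2 + (9)·(4 − 2)/(7 − -9) = 3.125 s.

t = 3.125 s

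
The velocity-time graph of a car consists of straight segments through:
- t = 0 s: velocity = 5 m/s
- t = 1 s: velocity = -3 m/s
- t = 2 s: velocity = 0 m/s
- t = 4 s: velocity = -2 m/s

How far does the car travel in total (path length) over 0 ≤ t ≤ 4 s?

Total distance travelled is ∫|v| dt — sum the magnitudes of each area piece.
0–1 s: v = 0 at t = 0.625 s; triangle areas 1.5625 + 0.5625 = 2.125 m
1–2 s: |½(-3 + 0)(1)| = 1.5 m
2–4 s: |½(0 + -2)(2)| = 2 m
Total distance = 5.625 m

5.625 m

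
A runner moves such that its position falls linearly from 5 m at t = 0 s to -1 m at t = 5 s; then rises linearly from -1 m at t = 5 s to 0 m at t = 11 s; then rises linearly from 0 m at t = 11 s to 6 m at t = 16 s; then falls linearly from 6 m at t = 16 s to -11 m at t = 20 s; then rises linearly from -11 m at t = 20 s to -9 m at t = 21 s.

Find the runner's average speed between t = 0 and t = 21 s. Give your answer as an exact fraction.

Average speed = (total path length)/(elapsed time); on a piecewise-linear x-t graph the path length is Σ|Δx|.
0–5 s: |Δx| = |-1 − 5| = 6 m
5–11 s: |Δx| = |0 − -1| = 1 m
11–16 s: |Δx| = |6 − 0| = 6 m
16–20 s: |Δx| = |-11 − 6| = 17 m
20–21 s: |Δx| = |-9 − -11| = 2 m
Total path = 32 m; average speed = 32/21 = 32/21 m/s.

32/21 m/s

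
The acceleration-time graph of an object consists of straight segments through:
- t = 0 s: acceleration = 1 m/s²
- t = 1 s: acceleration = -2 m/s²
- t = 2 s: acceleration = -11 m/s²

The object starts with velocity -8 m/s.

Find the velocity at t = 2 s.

Δv equals the area under the a-t graph; then v = v₀ + Δv.
0–1 s: ½(1 + -2)(1) = -0.5 m/s
1–2 s: ½(-2 + -11)(1) = -6.5 m/s
Δv = -7 m/s, so v(2) = -8 + (-7) = -15 m/s.

-15 m/s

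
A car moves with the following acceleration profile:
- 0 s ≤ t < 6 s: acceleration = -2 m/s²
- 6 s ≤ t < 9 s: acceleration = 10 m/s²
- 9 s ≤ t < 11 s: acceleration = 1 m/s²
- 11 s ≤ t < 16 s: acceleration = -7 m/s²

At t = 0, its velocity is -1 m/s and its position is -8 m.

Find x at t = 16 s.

-0.5 m

On each constant-a segment, Δv = aΔt and Δx = v₀Δt + ½aΔt²; chain segment to segment.
0–6 s: v starts -1 m/s; Δx = -1·6 + ½·-2·6² = -42 m; v ends -13 m/s.
6–9 s: v starts -13 m/s; Δx = -13·3 + ½·10·3² = 6 m; v ends 17 m/s.
9–11 s: v starts 17 m/s; Δx = 17·2 + ½·1·2² = 36 m; v ends 19 m/s.
11–16 s: v starts 19 m/s; Δx = 19·5 + ½·-7·5² = 7.5 m; v ends -16 m/s.
x(16) = -8 + Σ Δx = -0.5 m.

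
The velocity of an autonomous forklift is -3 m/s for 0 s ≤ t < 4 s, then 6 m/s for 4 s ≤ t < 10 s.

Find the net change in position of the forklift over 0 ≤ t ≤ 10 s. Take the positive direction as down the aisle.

24 m

Displacement is the signed area under the v-t curve.
0–4 s: -3 × 4 = -12 m
4–10 s: 6 × 6 = 36 m
Net displacement = 24 m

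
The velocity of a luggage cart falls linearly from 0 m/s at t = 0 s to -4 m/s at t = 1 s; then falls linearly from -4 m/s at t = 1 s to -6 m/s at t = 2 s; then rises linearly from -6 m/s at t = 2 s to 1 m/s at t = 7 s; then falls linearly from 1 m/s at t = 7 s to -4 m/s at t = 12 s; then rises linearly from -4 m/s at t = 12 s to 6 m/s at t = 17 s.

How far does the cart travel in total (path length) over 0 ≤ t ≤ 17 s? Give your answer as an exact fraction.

Total distance travelled is ∫|v| dt — sum the magnitudes of each area piece.
0–1 s: |½(0 + -4)(1)| = 2 m
1–2 s: |½(-4 + -6)(1)| = 5 m
2–7 s: v = 0 at t = 44/7 s; triangle areas 90/7 + 5/14 = 185/14 m
7–12 s: v = 0 at t = 8 s; triangle areas 0.5 + 8 = 8.5 m
12–17 s: v = 0 at t = 14 s; triangle areas 4 + 9 = 13 m
Total distance = 292/7 m

292/7 m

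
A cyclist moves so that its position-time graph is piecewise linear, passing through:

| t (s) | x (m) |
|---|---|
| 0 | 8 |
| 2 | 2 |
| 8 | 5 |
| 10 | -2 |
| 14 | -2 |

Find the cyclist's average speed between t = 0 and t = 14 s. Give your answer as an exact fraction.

8/7 m/s

Average speed = (total path length)/(elapsed time); on a piecewise-linear x-t graph the path length is Σ|Δx|.
0–2 s: |Δx| = |2 − 8| = 6 m
2–8 s: |Δx| = |5 − 2| = 3 m
8–10 s: |Δx| = |-2 − 5| = 7 m
10–14 s: |Δx| = |-2 − -2| = 0 m
Total path = 16 m; average speed = 16/14 = 8/7 m/s.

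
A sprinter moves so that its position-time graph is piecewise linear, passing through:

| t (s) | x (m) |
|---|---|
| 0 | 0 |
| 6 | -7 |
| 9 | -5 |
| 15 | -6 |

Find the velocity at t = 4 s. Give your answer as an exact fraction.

Velocity is the slope of the x-t graph on 0–6 s: (-7 − 0)/(6 − 0) = -7/6 m/s.

-7/6 m/s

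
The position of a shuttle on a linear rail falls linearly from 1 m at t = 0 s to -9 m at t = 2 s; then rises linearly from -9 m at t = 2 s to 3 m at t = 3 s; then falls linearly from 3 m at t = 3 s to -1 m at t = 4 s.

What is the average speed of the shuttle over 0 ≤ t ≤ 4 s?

Average speed = (total path length)/(elapsed time); on a piecewise-linear x-t graph the path length is Σ|Δx|.
0–2 s: |Δx| = |-9 − 1| = 10 m
2–3 s: |Δx| = |3 − -9| = 12 m
3–4 s: |Δx| = |-1 − 3| = 4 m
Total path = 26 m; average speed = 26/4 = 6.5 m/s.

6.5 m/s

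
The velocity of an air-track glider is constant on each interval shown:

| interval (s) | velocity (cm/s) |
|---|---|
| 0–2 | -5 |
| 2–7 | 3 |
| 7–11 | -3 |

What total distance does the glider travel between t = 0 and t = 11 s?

37 cm

Distance (not displacement) is the total path length: add the absolute areas under v-t.
0–2 s: |-5| × 2 = 10 cm
2–7 s: |3| × 5 = 15 cm
7–11 s: |-3| × 4 = 12 cm
Total distance = 37 cm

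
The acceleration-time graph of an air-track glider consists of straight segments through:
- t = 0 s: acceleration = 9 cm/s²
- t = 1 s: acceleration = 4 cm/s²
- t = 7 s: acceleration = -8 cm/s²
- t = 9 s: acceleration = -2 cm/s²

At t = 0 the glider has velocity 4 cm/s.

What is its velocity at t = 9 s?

-11.5 cm/s

Δv equals the area under the a-t graph; then v = v₀ + Δv.
0–1 s: ½(9 + 4)(1) = 6.5 cm/s
1–7 s: ½(4 + -8)(6) = -12 cm/s
7–9 s: ½(-8 + -2)(2) = -10 cm/s
Δv = -15.5 cm/s, so v(9) = 4 + (-15.5) = -11.5 cm/s.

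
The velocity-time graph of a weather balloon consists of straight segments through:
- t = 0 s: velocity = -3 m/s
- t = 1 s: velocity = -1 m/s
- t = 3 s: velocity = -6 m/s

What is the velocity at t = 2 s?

-3.5 m/s

On 1–3 s the graph is linear from -1 to -6 m/s: v(2) = -1 + (-6 − -1)·(2 − 1)/(3 − 1) = -3.5 m/s.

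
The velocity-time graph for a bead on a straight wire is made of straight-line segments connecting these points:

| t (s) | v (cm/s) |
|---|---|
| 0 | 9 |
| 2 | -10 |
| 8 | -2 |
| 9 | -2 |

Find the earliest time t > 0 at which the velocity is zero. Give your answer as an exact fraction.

t = 18/19 s

v changes sign on 0–2 s (from 9 to -10); the graph is linear there, so v = 0 at t = 0 + (-9)·(2 − 0)/(-10 − 9) = 18/19 s.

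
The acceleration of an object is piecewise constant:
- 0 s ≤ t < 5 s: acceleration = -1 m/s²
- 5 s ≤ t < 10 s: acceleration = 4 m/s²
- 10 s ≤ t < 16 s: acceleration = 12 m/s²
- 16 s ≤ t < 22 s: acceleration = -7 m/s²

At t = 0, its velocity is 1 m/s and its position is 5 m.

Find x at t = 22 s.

On each constant-a segment, Δv = aΔt and Δx = v₀Δt + ½aΔt²; chain segment to segment.
0–5 s: v starts 1 m/s; Δx = 1·5 + ½·-1·5² = -7.5 m; v ends -4 m/s.
5–10 s: v starts -4 m/s; Δx = -4·5 + ½·4·5² = 30 m; v ends 16 m/s.
10–16 s: v starts 16 m/s; Δx = 16·6 + ½·12·6² = 312 m; v ends 88 m/s.
16–22 s: v starts 88 m/s; Δx = 88·6 + ½·-7·6² = 402 m; v ends 46 m/s.
x(22) = 5 + Σ Δx = 741.5 m.

741.5 m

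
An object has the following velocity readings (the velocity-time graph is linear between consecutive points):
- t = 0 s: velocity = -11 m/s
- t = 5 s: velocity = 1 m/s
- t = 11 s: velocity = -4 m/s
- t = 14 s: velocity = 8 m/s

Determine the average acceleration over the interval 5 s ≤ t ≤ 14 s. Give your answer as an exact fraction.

7/9 m/s²

Average acceleration = Δv/Δt = (8 − 1)/(14 − 5) = 7/9 m/s².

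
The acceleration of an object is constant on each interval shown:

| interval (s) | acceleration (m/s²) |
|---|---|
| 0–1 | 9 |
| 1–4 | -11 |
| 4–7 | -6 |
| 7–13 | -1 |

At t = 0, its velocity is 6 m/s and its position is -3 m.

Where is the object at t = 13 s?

On each constant-a segment, Δv = aΔt and Δx = v₀Δt + ½aΔt²; chain segment to segment.
0–1 s: v starts 6 m/s; Δx = 6·1 + ½·9·1² = 10.5 m; v ends 15 m/s.
1–4 s: v starts 15 m/s; Δx = 15·3 + ½·-11·3² = -4.5 m; v ends -18 m/s.
4–7 s: v starts -18 m/s; Δx = -18·3 + ½·-6·3² = -81 m; v ends -36 m/s.
7–13 s: v starts -36 m/s; Δx = -36·6 + ½·-1·6² = -234 m; v ends -42 m/s.
x(13) = -3 + Σ Δx = -312 m.

-312 m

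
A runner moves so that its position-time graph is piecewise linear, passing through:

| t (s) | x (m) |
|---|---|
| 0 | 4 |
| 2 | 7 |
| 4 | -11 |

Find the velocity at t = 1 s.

1.5 m/s

Velocity is the slope of the x-t graph on 0–2 s: (7 − 4)/(2 − 0) = 1.5 m/s.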